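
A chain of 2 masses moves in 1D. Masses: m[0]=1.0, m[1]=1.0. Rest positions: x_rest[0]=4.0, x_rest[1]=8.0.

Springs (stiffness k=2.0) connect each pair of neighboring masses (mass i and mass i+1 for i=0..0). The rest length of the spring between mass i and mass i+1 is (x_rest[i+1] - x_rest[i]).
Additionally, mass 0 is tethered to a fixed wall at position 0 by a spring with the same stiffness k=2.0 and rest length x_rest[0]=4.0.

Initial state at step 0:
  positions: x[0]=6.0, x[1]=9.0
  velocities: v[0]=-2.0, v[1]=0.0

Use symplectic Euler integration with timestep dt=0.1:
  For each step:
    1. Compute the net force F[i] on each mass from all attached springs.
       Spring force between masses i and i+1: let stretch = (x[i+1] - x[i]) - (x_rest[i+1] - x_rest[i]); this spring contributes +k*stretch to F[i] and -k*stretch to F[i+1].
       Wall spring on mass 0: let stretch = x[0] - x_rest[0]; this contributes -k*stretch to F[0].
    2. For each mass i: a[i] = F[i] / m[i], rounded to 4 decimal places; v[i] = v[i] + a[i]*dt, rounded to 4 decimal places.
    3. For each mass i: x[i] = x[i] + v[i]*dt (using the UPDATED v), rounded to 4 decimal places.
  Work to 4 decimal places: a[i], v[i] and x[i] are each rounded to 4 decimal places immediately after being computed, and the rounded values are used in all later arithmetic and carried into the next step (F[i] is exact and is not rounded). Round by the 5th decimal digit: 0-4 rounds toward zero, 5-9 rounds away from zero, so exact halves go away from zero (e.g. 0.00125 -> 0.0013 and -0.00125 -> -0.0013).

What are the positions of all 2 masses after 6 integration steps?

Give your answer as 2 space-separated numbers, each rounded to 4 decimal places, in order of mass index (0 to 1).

Answer: 3.9827 9.1881

Derivation:
Step 0: x=[6.0000 9.0000] v=[-2.0000 0.0000]
Step 1: x=[5.7400 9.0200] v=[-2.6000 0.2000]
Step 2: x=[5.4308 9.0544] v=[-3.0920 0.3440]
Step 3: x=[5.0855 9.0963] v=[-3.4534 0.4193]
Step 4: x=[4.7187 9.1380] v=[-3.6683 0.4171]
Step 5: x=[4.3459 9.1713] v=[-3.7282 0.3332]
Step 6: x=[3.9827 9.1881] v=[-3.6323 0.1681]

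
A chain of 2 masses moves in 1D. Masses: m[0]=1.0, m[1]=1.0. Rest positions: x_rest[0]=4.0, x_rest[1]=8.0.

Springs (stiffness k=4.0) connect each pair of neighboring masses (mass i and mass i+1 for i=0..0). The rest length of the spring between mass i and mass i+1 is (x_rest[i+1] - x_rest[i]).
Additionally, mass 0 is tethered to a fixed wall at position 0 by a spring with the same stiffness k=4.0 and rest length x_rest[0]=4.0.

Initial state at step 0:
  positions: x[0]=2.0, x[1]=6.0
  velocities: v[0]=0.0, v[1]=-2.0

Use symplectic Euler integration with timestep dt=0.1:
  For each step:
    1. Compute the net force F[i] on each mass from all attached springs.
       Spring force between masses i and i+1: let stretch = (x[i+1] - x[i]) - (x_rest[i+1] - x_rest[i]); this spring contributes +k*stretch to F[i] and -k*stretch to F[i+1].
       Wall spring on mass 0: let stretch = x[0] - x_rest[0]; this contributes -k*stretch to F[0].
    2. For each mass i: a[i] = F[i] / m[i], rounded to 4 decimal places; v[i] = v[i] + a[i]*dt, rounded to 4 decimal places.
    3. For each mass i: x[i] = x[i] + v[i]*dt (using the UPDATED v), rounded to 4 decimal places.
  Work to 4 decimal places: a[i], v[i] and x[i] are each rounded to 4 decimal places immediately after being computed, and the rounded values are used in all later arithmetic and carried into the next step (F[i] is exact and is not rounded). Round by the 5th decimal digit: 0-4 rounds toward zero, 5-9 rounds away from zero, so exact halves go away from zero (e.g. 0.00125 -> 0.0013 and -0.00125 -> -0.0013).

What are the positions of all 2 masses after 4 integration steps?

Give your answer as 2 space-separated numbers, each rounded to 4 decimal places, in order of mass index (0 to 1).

Answer: 2.6341 5.3216

Derivation:
Step 0: x=[2.0000 6.0000] v=[0.0000 -2.0000]
Step 1: x=[2.0800 5.8000] v=[0.8000 -2.0000]
Step 2: x=[2.2256 5.6112] v=[1.4560 -1.8880]
Step 3: x=[2.4176 5.4470] v=[1.9200 -1.6422]
Step 4: x=[2.6341 5.3216] v=[2.1647 -1.2540]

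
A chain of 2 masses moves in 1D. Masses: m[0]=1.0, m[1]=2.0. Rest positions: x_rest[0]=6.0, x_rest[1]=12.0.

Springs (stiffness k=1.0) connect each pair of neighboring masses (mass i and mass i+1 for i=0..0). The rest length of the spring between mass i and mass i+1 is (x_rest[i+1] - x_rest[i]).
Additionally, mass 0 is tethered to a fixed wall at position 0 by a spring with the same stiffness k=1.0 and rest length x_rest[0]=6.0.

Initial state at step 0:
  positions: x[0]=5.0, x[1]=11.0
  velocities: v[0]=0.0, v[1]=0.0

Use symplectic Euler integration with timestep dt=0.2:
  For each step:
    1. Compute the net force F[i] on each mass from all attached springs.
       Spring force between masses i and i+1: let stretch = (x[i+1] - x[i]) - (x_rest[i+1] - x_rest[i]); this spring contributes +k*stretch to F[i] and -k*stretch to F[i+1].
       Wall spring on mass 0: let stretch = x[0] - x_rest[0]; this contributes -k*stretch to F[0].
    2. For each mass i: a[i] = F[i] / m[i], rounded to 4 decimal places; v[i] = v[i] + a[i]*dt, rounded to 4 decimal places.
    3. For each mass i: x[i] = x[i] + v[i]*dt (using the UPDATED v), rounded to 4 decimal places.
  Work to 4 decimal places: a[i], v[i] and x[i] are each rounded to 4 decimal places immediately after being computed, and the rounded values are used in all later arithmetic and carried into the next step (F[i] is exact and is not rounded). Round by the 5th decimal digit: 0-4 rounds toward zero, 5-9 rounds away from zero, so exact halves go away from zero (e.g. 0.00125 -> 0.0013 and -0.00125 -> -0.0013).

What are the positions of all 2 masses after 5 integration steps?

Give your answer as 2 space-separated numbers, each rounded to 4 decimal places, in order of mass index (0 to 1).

Answer: 5.4958 11.0258

Derivation:
Step 0: x=[5.0000 11.0000] v=[0.0000 0.0000]
Step 1: x=[5.0400 11.0000] v=[0.2000 0.0000]
Step 2: x=[5.1168 11.0008] v=[0.3840 0.0040]
Step 3: x=[5.2243 11.0039] v=[0.5374 0.0156]
Step 4: x=[5.3540 11.0114] v=[0.6485 0.0376]
Step 5: x=[5.4958 11.0258] v=[0.7092 0.0719]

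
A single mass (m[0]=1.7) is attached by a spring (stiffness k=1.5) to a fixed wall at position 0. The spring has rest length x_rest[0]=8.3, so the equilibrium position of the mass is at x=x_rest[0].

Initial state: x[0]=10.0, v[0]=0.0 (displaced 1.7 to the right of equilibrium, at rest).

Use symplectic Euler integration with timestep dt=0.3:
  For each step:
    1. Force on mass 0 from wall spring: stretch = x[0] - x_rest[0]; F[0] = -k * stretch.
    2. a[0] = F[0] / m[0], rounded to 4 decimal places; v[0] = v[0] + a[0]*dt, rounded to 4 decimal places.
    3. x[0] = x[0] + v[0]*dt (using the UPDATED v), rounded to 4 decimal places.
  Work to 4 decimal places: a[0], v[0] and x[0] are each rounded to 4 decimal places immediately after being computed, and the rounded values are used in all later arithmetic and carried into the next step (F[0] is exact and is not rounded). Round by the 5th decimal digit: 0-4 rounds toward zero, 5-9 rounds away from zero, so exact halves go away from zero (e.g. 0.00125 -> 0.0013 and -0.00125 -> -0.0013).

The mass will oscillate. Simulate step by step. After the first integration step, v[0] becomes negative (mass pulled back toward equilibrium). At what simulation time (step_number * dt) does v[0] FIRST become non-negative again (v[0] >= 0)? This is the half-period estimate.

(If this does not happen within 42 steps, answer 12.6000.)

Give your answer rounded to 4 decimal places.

Step 0: x=[10.0000] v=[0.0000]
Step 1: x=[9.8650] v=[-0.4500]
Step 2: x=[9.6057] v=[-0.8643]
Step 3: x=[9.2427] v=[-1.2099]
Step 4: x=[8.8049] v=[-1.4594]
Step 5: x=[8.3270] v=[-1.5931]
Step 6: x=[7.8469] v=[-1.6002]
Step 7: x=[7.4028] v=[-1.4803]
Step 8: x=[7.0300] v=[-1.2428]
Step 9: x=[6.7580] v=[-0.9066]
Step 10: x=[6.6085] v=[-0.4984]
Step 11: x=[6.5933] v=[-0.0507]
Step 12: x=[6.7136] v=[0.4011]
First v>=0 after going negative at step 12, time=3.6000

Answer: 3.6000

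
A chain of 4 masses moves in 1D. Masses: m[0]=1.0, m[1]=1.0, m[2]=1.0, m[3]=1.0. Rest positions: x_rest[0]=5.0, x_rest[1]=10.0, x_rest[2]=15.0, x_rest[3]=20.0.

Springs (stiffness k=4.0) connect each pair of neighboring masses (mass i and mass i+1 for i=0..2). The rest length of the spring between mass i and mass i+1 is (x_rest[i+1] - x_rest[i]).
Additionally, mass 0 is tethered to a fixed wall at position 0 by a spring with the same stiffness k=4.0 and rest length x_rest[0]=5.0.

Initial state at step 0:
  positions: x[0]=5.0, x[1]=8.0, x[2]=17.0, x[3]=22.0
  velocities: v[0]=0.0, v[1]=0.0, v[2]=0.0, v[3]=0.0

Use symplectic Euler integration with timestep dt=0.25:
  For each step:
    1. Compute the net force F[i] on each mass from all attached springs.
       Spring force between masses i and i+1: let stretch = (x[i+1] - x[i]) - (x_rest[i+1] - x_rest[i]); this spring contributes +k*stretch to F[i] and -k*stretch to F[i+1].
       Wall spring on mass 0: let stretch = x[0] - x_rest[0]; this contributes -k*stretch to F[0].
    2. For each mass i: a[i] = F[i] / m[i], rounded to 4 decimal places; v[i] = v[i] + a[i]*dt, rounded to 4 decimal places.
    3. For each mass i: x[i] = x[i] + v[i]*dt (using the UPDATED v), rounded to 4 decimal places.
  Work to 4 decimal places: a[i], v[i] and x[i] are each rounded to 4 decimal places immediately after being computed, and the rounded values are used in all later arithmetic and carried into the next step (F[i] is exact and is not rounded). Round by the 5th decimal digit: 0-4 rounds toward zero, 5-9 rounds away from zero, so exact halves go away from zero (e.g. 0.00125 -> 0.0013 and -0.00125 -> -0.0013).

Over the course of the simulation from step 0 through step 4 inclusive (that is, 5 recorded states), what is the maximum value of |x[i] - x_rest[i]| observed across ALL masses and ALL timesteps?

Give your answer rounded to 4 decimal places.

Answer: 2.3125

Derivation:
Step 0: x=[5.0000 8.0000 17.0000 22.0000] v=[0.0000 0.0000 0.0000 0.0000]
Step 1: x=[4.5000 9.5000 16.0000 22.0000] v=[-2.0000 6.0000 -4.0000 0.0000]
Step 2: x=[4.1250 11.3750 14.8750 21.7500] v=[-1.5000 7.5000 -4.5000 -1.0000]
Step 3: x=[4.5313 12.3125 14.5938 21.0313] v=[1.6250 3.7500 -1.1250 -2.8750]
Step 4: x=[5.7500 11.8750 15.3516 19.9532] v=[4.8749 -1.7499 3.0312 -4.3125]
Max displacement = 2.3125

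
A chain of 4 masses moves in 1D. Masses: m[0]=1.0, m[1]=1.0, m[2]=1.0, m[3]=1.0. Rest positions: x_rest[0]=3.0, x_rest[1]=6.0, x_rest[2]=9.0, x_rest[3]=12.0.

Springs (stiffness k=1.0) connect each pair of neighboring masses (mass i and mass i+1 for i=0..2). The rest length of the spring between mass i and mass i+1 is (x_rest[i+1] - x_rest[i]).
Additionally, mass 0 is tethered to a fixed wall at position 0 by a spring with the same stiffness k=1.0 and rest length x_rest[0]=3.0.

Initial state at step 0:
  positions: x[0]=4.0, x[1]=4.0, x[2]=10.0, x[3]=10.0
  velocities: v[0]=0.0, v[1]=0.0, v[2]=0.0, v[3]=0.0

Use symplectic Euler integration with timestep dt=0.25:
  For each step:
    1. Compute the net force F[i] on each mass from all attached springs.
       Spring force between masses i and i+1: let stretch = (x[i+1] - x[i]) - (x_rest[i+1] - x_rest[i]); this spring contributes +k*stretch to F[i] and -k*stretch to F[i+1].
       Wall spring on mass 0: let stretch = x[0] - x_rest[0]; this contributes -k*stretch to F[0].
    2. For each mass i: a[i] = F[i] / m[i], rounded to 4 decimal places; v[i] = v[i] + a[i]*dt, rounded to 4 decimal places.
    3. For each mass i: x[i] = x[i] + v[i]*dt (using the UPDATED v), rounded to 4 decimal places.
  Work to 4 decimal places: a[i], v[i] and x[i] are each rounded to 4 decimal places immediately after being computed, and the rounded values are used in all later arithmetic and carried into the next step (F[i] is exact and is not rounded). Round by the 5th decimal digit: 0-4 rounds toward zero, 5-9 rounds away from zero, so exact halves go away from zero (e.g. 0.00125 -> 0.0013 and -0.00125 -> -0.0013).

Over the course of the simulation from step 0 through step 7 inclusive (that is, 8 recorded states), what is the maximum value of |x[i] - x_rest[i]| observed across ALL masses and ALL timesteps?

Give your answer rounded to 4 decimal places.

Step 0: x=[4.0000 4.0000 10.0000 10.0000] v=[0.0000 0.0000 0.0000 0.0000]
Step 1: x=[3.7500 4.3750 9.6250 10.1875] v=[-1.0000 1.5000 -1.5000 0.7500]
Step 2: x=[3.3047 5.0391 8.9570 10.5274] v=[-1.7813 2.6563 -2.6719 1.3594]
Step 3: x=[2.7612 5.8397 8.1423 10.9566] v=[-2.1739 3.2022 -3.2588 1.7168]
Step 4: x=[2.2376 6.5918 7.3596 11.3974] v=[-2.0946 3.0082 -3.1309 1.7632]
Step 5: x=[1.8462 7.1197 6.7813 11.7734] v=[-1.5655 2.1116 -2.3134 1.5038]
Step 6: x=[1.6690 7.2969 6.5361 12.0249] v=[-0.7087 0.7086 -0.9808 1.0058]
Step 7: x=[1.7393 7.0748 6.6815 12.1208] v=[0.2810 -0.8886 0.5816 0.3836]
Max displacement = 2.4639

Answer: 2.4639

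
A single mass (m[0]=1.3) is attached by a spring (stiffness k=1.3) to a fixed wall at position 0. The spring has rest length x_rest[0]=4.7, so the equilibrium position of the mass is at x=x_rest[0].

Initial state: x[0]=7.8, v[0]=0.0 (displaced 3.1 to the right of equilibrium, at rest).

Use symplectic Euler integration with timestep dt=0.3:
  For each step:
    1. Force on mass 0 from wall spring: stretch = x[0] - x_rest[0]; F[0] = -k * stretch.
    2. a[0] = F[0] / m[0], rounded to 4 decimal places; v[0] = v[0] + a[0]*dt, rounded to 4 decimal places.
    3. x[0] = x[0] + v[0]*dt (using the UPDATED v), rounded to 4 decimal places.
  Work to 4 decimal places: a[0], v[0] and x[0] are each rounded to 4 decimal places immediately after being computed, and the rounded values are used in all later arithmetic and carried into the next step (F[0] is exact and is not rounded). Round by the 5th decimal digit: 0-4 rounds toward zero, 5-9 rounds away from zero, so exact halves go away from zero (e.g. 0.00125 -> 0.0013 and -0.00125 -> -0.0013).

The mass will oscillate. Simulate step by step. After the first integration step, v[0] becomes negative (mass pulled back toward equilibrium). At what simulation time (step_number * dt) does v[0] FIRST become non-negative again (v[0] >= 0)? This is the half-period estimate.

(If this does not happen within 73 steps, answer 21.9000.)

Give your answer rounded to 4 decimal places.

Step 0: x=[7.8000] v=[0.0000]
Step 1: x=[7.5210] v=[-0.9300]
Step 2: x=[6.9881] v=[-1.7763]
Step 3: x=[6.2493] v=[-2.4627]
Step 4: x=[5.3711] v=[-2.9275]
Step 5: x=[4.4325] v=[-3.1288]
Step 6: x=[3.5179] v=[-3.0486]
Step 7: x=[2.7097] v=[-2.6940]
Step 8: x=[2.0806] v=[-2.0969]
Step 9: x=[1.6873] v=[-1.3111]
Step 10: x=[1.5651] v=[-0.4073]
Step 11: x=[1.7251] v=[0.5332]
First v>=0 after going negative at step 11, time=3.3000

Answer: 3.3000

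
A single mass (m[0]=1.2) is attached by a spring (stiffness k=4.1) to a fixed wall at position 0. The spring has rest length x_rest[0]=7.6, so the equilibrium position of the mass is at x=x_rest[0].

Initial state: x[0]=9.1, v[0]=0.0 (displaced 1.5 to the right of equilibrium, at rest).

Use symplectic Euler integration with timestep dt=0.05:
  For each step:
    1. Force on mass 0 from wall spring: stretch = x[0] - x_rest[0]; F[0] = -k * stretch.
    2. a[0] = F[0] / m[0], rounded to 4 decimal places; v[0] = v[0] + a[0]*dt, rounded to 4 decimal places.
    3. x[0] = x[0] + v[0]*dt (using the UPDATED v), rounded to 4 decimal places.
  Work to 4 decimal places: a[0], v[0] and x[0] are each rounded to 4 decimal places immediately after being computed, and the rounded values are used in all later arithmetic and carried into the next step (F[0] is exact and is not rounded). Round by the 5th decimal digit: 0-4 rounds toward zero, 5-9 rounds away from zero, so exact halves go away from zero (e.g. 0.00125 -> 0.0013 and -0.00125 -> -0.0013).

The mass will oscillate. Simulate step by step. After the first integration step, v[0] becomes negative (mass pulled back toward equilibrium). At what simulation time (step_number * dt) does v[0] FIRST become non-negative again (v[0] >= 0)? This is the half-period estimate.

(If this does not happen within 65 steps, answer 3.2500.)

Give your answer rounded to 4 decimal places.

Step 0: x=[9.1000] v=[0.0000]
Step 1: x=[9.0872] v=[-0.2563]
Step 2: x=[9.0617] v=[-0.5104]
Step 3: x=[9.0237] v=[-0.7601]
Step 4: x=[8.9735] v=[-1.0033]
Step 5: x=[8.9116] v=[-1.2379]
Step 6: x=[8.8385] v=[-1.4620]
Step 7: x=[8.7548] v=[-1.6736]
Step 8: x=[8.6613] v=[-1.8709]
Step 9: x=[8.5587] v=[-2.0522]
Step 10: x=[8.4479] v=[-2.2160]
Step 11: x=[8.3299] v=[-2.3609]
Step 12: x=[8.2056] v=[-2.4856]
Step 13: x=[8.0761] v=[-2.5891]
Step 14: x=[7.9426] v=[-2.6704]
Step 15: x=[7.8062] v=[-2.7289]
Step 16: x=[7.6680] v=[-2.7641]
Step 17: x=[7.5292] v=[-2.7757]
Step 18: x=[7.3910] v=[-2.7636]
Step 19: x=[7.2546] v=[-2.7279]
Step 20: x=[7.1212] v=[-2.6689]
Step 21: x=[6.9918] v=[-2.5871]
Step 22: x=[6.8676] v=[-2.4832]
Step 23: x=[6.7497] v=[-2.3581]
Step 24: x=[6.6391] v=[-2.2128]
Step 25: x=[6.5367] v=[-2.0486]
Step 26: x=[6.4434] v=[-1.8670]
Step 27: x=[6.3599] v=[-1.6694]
Step 28: x=[6.2870] v=[-1.4576]
Step 29: x=[6.2253] v=[-1.2333]
Step 30: x=[6.1754] v=[-0.9985]
Step 31: x=[6.1376] v=[-0.7551]
Step 32: x=[6.1123] v=[-0.5053]
Step 33: x=[6.0997] v=[-0.2512]
Step 34: x=[6.1000] v=[0.0051]
First v>=0 after going negative at step 34, time=1.7000

Answer: 1.7000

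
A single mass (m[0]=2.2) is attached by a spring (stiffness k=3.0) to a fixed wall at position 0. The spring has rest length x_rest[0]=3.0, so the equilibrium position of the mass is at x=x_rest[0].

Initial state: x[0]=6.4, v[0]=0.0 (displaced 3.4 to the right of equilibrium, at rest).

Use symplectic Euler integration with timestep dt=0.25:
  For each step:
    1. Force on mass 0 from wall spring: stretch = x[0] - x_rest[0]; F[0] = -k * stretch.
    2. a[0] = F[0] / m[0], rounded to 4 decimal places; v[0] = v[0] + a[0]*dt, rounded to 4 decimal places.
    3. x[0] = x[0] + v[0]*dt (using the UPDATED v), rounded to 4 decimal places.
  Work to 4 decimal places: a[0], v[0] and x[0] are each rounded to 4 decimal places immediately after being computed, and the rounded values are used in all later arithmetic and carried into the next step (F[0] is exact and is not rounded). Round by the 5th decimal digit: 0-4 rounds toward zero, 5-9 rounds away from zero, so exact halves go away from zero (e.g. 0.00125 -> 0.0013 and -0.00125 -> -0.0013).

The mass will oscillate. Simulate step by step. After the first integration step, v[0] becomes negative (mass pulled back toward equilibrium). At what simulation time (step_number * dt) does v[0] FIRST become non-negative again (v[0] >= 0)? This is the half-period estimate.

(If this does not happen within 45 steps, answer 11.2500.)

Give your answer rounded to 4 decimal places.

Step 0: x=[6.4000] v=[0.0000]
Step 1: x=[6.1102] v=[-1.1591]
Step 2: x=[5.5554] v=[-2.2194]
Step 3: x=[4.7828] v=[-3.0906]
Step 4: x=[3.8582] v=[-3.6984]
Step 5: x=[2.8605] v=[-3.9910]
Step 6: x=[1.8746] v=[-3.9435]
Step 7: x=[0.9846] v=[-3.5599]
Step 8: x=[0.2664] v=[-2.8728]
Step 9: x=[-0.2188] v=[-1.9409]
Step 10: x=[-0.4297] v=[-0.8436]
Step 11: x=[-0.3483] v=[0.3256]
First v>=0 after going negative at step 11, time=2.7500

Answer: 2.7500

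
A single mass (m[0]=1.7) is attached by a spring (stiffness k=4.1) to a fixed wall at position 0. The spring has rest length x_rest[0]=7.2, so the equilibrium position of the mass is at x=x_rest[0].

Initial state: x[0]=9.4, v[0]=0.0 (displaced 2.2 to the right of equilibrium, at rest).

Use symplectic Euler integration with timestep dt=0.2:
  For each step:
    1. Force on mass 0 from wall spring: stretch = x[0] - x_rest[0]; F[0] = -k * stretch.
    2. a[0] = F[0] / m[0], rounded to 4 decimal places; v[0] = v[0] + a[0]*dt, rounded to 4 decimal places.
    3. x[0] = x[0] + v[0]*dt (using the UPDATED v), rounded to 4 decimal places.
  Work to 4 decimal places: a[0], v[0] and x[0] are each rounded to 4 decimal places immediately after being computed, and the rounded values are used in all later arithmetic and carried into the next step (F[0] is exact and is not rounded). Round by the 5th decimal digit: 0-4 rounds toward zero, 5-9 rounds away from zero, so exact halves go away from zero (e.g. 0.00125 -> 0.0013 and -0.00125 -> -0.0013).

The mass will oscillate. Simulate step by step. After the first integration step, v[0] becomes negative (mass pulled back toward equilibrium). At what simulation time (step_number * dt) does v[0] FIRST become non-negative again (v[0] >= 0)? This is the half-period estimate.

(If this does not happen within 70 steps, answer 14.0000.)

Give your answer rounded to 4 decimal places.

Step 0: x=[9.4000] v=[0.0000]
Step 1: x=[9.1878] v=[-1.0612]
Step 2: x=[8.7838] v=[-2.0200]
Step 3: x=[8.2270] v=[-2.7840]
Step 4: x=[7.5711] v=[-3.2794]
Step 5: x=[6.8794] v=[-3.4584]
Step 6: x=[6.2186] v=[-3.3038]
Step 7: x=[5.6525] v=[-2.8304]
Step 8: x=[5.2357] v=[-2.0840]
Step 9: x=[5.0084] v=[-1.1365]
Step 10: x=[4.9925] v=[-0.0794]
Step 11: x=[5.1896] v=[0.9854]
First v>=0 after going negative at step 11, time=2.2000

Answer: 2.2000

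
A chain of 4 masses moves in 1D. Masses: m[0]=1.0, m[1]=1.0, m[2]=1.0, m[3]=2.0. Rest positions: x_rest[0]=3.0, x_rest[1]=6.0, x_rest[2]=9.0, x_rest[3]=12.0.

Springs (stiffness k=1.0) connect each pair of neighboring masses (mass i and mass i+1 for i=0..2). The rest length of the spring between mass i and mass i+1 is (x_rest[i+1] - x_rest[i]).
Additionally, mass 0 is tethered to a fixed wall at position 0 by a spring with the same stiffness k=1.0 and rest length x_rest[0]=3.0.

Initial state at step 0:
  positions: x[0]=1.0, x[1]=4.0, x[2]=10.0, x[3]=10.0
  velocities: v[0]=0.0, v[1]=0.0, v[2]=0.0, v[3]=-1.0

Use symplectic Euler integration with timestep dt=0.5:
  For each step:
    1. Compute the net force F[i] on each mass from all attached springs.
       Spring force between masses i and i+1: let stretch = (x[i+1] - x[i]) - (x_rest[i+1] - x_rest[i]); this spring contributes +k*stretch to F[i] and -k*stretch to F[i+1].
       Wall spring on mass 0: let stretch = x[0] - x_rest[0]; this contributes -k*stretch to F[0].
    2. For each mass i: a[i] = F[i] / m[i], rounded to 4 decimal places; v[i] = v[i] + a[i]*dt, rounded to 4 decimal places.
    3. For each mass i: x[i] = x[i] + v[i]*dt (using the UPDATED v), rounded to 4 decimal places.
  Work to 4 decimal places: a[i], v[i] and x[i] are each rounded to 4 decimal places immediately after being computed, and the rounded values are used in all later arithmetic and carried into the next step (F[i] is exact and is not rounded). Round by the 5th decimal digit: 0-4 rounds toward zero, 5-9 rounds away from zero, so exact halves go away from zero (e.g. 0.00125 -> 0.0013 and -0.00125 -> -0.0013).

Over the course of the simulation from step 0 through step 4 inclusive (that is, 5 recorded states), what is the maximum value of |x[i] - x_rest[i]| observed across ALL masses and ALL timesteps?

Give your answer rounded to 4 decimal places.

Answer: 3.9960

Derivation:
Step 0: x=[1.0000 4.0000 10.0000 10.0000] v=[0.0000 0.0000 0.0000 -1.0000]
Step 1: x=[1.5000 4.7500 8.5000 9.8750] v=[1.0000 1.5000 -3.0000 -0.2500]
Step 2: x=[2.4375 5.6250 6.4063 9.9532] v=[1.8750 1.7500 -4.1875 0.1563]
Step 3: x=[3.5625 5.8985 5.0040 9.9630] v=[2.2500 0.5469 -2.8047 0.0196]
Step 4: x=[4.3809 5.3643 5.0651 9.7279] v=[1.6368 -1.0684 0.1221 -0.4702]
Max displacement = 3.9960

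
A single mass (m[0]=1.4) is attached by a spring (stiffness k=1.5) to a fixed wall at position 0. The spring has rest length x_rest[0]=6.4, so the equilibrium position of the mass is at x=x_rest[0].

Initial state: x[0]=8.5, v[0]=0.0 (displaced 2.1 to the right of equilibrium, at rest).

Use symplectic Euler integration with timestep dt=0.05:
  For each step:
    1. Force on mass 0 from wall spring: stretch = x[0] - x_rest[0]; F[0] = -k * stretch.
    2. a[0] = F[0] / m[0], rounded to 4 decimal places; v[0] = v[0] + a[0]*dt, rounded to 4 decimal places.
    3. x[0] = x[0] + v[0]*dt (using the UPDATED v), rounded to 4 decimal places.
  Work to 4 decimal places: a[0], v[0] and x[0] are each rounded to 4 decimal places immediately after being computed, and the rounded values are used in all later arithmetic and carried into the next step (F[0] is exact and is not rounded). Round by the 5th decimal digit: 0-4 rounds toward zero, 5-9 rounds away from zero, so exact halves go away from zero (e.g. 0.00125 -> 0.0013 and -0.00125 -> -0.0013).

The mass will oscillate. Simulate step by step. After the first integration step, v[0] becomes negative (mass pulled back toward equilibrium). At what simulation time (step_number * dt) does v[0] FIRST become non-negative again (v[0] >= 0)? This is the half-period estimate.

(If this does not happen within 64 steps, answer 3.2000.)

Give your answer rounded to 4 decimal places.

Answer: 3.0500

Derivation:
Step 0: x=[8.5000] v=[0.0000]
Step 1: x=[8.4944] v=[-0.1125]
Step 2: x=[8.4832] v=[-0.2247]
Step 3: x=[8.4664] v=[-0.3363]
Step 4: x=[8.4441] v=[-0.4470]
Step 5: x=[8.4163] v=[-0.5565]
Step 6: x=[8.3831] v=[-0.6645]
Step 7: x=[8.3446] v=[-0.7707]
Step 8: x=[8.3009] v=[-0.8749]
Step 9: x=[8.2521] v=[-0.9767]
Step 10: x=[8.1983] v=[-1.0759]
Step 11: x=[8.1397] v=[-1.1722]
Step 12: x=[8.0764] v=[-1.2654]
Step 13: x=[8.0086] v=[-1.3552]
Step 14: x=[7.9365] v=[-1.4414]
Step 15: x=[7.8603] v=[-1.5237]
Step 16: x=[7.7802] v=[-1.6019]
Step 17: x=[7.6964] v=[-1.6758]
Step 18: x=[7.6091] v=[-1.7453]
Step 19: x=[7.5186] v=[-1.8101]
Step 20: x=[7.4251] v=[-1.8700]
Step 21: x=[7.3289] v=[-1.9249]
Step 22: x=[7.2302] v=[-1.9747]
Step 23: x=[7.1292] v=[-2.0192]
Step 24: x=[7.0263] v=[-2.0583]
Step 25: x=[6.9217] v=[-2.0919]
Step 26: x=[6.8157] v=[-2.1199]
Step 27: x=[6.7086] v=[-2.1422]
Step 28: x=[6.6007] v=[-2.1587]
Step 29: x=[6.4922] v=[-2.1695]
Step 30: x=[6.3835] v=[-2.1744]
Step 31: x=[6.2748] v=[-2.1735]
Step 32: x=[6.1665] v=[-2.1668]
Step 33: x=[6.0588] v=[-2.1543]
Step 34: x=[5.9520] v=[-2.1360]
Step 35: x=[5.8464] v=[-2.1120]
Step 36: x=[5.7423] v=[-2.0823]
Step 37: x=[5.6399] v=[-2.0471]
Step 38: x=[5.5396] v=[-2.0064]
Step 39: x=[5.4416] v=[-1.9603]
Step 40: x=[5.3462] v=[-1.9090]
Step 41: x=[5.2536] v=[-1.8525]
Step 42: x=[5.1640] v=[-1.7911]
Step 43: x=[5.0778] v=[-1.7249]
Step 44: x=[4.9951] v=[-1.6541]
Step 45: x=[4.9162] v=[-1.5788]
Step 46: x=[4.8412] v=[-1.4993]
Step 47: x=[4.7704] v=[-1.4158]
Step 48: x=[4.7040] v=[-1.3285]
Step 49: x=[4.6421] v=[-1.2376]
Step 50: x=[4.5849] v=[-1.1434]
Step 51: x=[4.5326] v=[-1.0462]
Step 52: x=[4.4853] v=[-0.9462]
Step 53: x=[4.4431] v=[-0.8436]
Step 54: x=[4.4062] v=[-0.7388]
Step 55: x=[4.3746] v=[-0.6320]
Step 56: x=[4.3484] v=[-0.5235]
Step 57: x=[4.3277] v=[-0.4136]
Step 58: x=[4.3126] v=[-0.3026]
Step 59: x=[4.3031] v=[-0.1908]
Step 60: x=[4.2992] v=[-0.0785]
Step 61: x=[4.3009] v=[0.0340]
First v>=0 after going negative at step 61, time=3.0500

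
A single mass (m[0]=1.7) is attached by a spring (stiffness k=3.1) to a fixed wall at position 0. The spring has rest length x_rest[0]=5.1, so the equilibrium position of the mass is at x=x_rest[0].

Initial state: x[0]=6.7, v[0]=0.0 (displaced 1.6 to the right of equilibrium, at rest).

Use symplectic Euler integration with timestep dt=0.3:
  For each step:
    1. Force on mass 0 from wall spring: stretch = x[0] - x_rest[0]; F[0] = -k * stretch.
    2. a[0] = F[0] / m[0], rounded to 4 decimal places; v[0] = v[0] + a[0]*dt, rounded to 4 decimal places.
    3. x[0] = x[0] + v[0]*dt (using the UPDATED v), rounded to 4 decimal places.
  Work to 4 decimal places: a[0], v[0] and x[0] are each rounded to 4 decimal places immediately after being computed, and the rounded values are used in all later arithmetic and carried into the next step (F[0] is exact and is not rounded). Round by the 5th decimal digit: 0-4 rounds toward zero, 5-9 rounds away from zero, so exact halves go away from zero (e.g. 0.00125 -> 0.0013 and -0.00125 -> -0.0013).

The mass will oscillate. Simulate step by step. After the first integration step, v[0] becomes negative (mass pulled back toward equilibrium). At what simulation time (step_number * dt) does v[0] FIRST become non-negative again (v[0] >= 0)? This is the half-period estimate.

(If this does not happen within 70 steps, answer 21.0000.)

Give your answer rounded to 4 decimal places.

Answer: 2.4000

Derivation:
Step 0: x=[6.7000] v=[0.0000]
Step 1: x=[6.4374] v=[-0.8753]
Step 2: x=[5.9553] v=[-1.6069]
Step 3: x=[5.3329] v=[-2.0748]
Step 4: x=[4.6722] v=[-2.2022]
Step 5: x=[4.0817] v=[-1.9682]
Step 6: x=[3.6584] v=[-1.4111]
Step 7: x=[3.4717] v=[-0.6225]
Step 8: x=[3.5522] v=[0.2683]
First v>=0 after going negative at step 8, time=2.4000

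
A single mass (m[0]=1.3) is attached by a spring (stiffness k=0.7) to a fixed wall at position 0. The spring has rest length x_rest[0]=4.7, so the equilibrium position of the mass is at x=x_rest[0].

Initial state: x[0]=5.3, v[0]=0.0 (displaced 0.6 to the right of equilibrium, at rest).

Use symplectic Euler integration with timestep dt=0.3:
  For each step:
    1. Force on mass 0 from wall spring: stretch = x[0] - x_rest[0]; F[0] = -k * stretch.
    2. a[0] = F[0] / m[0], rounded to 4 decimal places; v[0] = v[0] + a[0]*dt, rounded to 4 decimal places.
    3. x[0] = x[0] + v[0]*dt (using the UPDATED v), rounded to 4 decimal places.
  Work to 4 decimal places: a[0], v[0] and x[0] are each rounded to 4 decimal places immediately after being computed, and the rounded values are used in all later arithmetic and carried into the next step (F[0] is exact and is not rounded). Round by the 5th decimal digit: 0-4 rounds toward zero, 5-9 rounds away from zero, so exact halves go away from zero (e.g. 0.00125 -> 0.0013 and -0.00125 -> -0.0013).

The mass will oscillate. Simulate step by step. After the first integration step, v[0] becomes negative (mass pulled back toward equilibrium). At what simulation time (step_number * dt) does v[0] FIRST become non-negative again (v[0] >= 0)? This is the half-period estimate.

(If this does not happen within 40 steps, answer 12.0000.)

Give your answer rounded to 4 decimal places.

Step 0: x=[5.3000] v=[0.0000]
Step 1: x=[5.2709] v=[-0.0969]
Step 2: x=[5.2142] v=[-0.1891]
Step 3: x=[5.1325] v=[-0.2722]
Step 4: x=[5.0299] v=[-0.3421]
Step 5: x=[4.9113] v=[-0.3954]
Step 6: x=[4.7825] v=[-0.4295]
Step 7: x=[4.6497] v=[-0.4428]
Step 8: x=[4.5193] v=[-0.4347]
Step 9: x=[4.3977] v=[-0.4055]
Step 10: x=[4.2907] v=[-0.3567]
Step 11: x=[4.2035] v=[-0.2906]
Step 12: x=[4.1404] v=[-0.2104]
Step 13: x=[4.1044] v=[-0.1200]
Step 14: x=[4.0973] v=[-0.0238]
Step 15: x=[4.1194] v=[0.0736]
First v>=0 after going negative at step 15, time=4.5000

Answer: 4.5000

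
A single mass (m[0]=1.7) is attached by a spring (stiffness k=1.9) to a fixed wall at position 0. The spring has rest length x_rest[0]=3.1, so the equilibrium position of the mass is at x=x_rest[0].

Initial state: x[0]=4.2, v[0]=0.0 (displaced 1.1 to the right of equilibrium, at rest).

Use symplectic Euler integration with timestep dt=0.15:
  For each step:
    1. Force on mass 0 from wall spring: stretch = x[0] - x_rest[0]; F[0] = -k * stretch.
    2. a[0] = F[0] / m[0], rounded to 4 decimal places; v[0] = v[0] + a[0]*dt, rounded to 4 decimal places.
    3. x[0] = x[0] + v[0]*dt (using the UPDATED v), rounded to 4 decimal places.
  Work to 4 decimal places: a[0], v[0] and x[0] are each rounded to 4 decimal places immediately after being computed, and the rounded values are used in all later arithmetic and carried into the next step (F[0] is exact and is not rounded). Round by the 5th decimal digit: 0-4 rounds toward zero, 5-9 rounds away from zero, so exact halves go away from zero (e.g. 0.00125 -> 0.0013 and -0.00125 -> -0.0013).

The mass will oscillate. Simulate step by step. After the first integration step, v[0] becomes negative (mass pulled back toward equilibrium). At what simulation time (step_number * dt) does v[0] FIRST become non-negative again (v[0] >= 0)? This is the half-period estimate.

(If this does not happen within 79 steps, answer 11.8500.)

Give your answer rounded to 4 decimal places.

Step 0: x=[4.2000] v=[0.0000]
Step 1: x=[4.1723] v=[-0.1844]
Step 2: x=[4.1177] v=[-0.3642]
Step 3: x=[4.0375] v=[-0.5348]
Step 4: x=[3.9337] v=[-0.6920]
Step 5: x=[3.8089] v=[-0.8318]
Step 6: x=[3.6663] v=[-0.9506]
Step 7: x=[3.5095] v=[-1.0455]
Step 8: x=[3.3424] v=[-1.1142]
Step 9: x=[3.1692] v=[-1.1548]
Step 10: x=[2.9942] v=[-1.1664]
Step 11: x=[2.8219] v=[-1.1487]
Step 12: x=[2.6566] v=[-1.1021]
Step 13: x=[2.5024] v=[-1.0278]
Step 14: x=[2.3633] v=[-0.9276]
Step 15: x=[2.2427] v=[-0.8041]
Step 16: x=[2.1436] v=[-0.6604]
Step 17: x=[2.0686] v=[-0.5001]
Step 18: x=[2.0195] v=[-0.3272]
Step 19: x=[1.9976] v=[-0.1461]
Step 20: x=[2.0034] v=[0.0387]
First v>=0 after going negative at step 20, time=3.0000

Answer: 3.0000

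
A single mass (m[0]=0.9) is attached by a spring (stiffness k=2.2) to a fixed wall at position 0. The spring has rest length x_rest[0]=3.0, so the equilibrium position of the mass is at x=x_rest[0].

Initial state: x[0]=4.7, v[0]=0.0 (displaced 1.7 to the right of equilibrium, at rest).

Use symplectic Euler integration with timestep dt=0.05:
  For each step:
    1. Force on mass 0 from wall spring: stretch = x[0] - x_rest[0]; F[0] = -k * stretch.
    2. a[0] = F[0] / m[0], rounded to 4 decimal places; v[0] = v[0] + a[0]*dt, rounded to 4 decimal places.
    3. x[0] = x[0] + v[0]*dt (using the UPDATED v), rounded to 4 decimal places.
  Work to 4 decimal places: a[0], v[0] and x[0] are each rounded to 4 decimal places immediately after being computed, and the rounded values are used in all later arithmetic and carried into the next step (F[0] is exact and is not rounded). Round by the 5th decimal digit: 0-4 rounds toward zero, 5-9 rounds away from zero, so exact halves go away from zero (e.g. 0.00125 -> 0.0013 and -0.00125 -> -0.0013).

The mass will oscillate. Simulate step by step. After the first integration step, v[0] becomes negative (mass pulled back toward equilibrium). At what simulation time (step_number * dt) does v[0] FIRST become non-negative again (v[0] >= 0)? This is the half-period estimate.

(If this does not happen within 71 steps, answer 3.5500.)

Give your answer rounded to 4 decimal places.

Answer: 2.0500

Derivation:
Step 0: x=[4.7000] v=[0.0000]
Step 1: x=[4.6896] v=[-0.2078]
Step 2: x=[4.6689] v=[-0.4143]
Step 3: x=[4.6380] v=[-0.6183]
Step 4: x=[4.5971] v=[-0.8185]
Step 5: x=[4.5464] v=[-1.0137]
Step 6: x=[4.4863] v=[-1.2027]
Step 7: x=[4.4171] v=[-1.3844]
Step 8: x=[4.3392] v=[-1.5576]
Step 9: x=[4.2531] v=[-1.7213]
Step 10: x=[4.1594] v=[-1.8745]
Step 11: x=[4.0586] v=[-2.0162]
Step 12: x=[3.9513] v=[-2.1456]
Step 13: x=[3.8382] v=[-2.2619]
Step 14: x=[3.7200] v=[-2.3643]
Step 15: x=[3.5974] v=[-2.4523]
Step 16: x=[3.4711] v=[-2.5253]
Step 17: x=[3.3420] v=[-2.5829]
Step 18: x=[3.2108] v=[-2.6247]
Step 19: x=[3.0783] v=[-2.6505]
Step 20: x=[2.9453] v=[-2.6601]
Step 21: x=[2.8126] v=[-2.6534]
Step 22: x=[2.6811] v=[-2.6305]
Step 23: x=[2.5515] v=[-2.5915]
Step 24: x=[2.4247] v=[-2.5367]
Step 25: x=[2.3014] v=[-2.4664]
Step 26: x=[2.1824] v=[-2.3810]
Step 27: x=[2.0683] v=[-2.2811]
Step 28: x=[1.9599] v=[-2.1672]
Step 29: x=[1.8579] v=[-2.0401]
Step 30: x=[1.7629] v=[-1.9005]
Step 31: x=[1.6754] v=[-1.7493]
Step 32: x=[1.5960] v=[-1.5874]
Step 33: x=[1.5252] v=[-1.4158]
Step 34: x=[1.4634] v=[-1.2355]
Step 35: x=[1.4110] v=[-1.0477]
Step 36: x=[1.3683] v=[-0.8535]
Step 37: x=[1.3356] v=[-0.6541]
Step 38: x=[1.3131] v=[-0.4507]
Step 39: x=[1.3009] v=[-0.2445]
Step 40: x=[1.2991] v=[-0.0368]
Step 41: x=[1.3077] v=[0.1711]
First v>=0 after going negative at step 41, time=2.0500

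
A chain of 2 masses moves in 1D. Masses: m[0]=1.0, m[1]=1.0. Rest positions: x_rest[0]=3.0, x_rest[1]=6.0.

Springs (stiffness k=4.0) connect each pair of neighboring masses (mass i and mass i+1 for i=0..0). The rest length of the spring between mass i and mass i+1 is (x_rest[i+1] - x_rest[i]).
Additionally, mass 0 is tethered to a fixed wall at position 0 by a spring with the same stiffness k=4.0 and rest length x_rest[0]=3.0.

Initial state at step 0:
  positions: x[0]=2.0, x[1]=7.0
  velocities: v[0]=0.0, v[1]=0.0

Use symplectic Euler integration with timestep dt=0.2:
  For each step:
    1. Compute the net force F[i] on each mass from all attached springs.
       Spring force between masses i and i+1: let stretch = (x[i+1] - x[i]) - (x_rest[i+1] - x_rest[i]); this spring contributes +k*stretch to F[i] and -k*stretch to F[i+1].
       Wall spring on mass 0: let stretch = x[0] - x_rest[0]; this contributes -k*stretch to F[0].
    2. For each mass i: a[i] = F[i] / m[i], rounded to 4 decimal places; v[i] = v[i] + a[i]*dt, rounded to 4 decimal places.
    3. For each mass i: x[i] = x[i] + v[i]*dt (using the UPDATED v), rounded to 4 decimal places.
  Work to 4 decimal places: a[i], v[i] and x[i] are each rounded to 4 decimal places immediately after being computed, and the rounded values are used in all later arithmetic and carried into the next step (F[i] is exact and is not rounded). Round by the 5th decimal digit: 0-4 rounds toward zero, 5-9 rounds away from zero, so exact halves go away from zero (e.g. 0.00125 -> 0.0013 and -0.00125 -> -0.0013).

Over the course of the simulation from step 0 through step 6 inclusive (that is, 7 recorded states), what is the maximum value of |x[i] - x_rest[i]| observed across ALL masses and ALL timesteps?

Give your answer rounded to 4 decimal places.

Answer: 1.2941

Derivation:
Step 0: x=[2.0000 7.0000] v=[0.0000 0.0000]
Step 1: x=[2.4800 6.6800] v=[2.4000 -1.6000]
Step 2: x=[3.2352 6.1680] v=[3.7760 -2.5600]
Step 3: x=[3.9420 5.6668] v=[3.5341 -2.5062]
Step 4: x=[4.2941 5.3696] v=[1.7603 -1.4860]
Step 5: x=[4.1312 5.3803] v=[-0.8146 0.0536]
Step 6: x=[3.5071 5.6712] v=[-3.1203 1.4543]
Max displacement = 1.2941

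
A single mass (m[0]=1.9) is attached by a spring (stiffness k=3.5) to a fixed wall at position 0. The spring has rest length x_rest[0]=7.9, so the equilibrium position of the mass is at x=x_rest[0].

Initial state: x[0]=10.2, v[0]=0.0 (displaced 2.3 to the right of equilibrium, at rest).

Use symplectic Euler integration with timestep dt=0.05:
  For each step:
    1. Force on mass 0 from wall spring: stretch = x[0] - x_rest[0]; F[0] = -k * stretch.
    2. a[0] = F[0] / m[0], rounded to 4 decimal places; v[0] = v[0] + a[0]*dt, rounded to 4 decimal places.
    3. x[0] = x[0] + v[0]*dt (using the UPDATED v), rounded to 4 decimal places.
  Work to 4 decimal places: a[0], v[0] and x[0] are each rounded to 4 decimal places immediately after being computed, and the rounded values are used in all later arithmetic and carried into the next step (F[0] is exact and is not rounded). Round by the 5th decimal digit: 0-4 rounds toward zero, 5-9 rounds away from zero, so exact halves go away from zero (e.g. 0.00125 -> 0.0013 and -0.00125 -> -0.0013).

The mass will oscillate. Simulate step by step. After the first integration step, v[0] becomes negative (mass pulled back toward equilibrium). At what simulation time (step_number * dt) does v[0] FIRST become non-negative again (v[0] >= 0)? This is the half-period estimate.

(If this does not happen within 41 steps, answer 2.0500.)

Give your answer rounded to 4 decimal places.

Answer: 2.0500

Derivation:
Step 0: x=[10.2000] v=[0.0000]
Step 1: x=[10.1894] v=[-0.2118]
Step 2: x=[10.1683] v=[-0.4227]
Step 3: x=[10.1367] v=[-0.6316]
Step 4: x=[10.0948] v=[-0.8376]
Step 5: x=[10.0428] v=[-1.0398]
Step 6: x=[9.9809] v=[-1.2372]
Step 7: x=[9.9095] v=[-1.4289]
Step 8: x=[9.8288] v=[-1.6140]
Step 9: x=[9.7392] v=[-1.7917]
Step 10: x=[9.6411] v=[-1.9611]
Step 11: x=[9.5350] v=[-2.1215]
Step 12: x=[9.4214] v=[-2.2721]
Step 13: x=[9.3008] v=[-2.4122]
Step 14: x=[9.1737] v=[-2.5412]
Step 15: x=[9.0408] v=[-2.6585]
Step 16: x=[8.9026] v=[-2.7636]
Step 17: x=[8.7598] v=[-2.8559]
Step 18: x=[8.6130] v=[-2.9351]
Step 19: x=[8.4630] v=[-3.0008]
Step 20: x=[8.3104] v=[-3.0527]
Step 21: x=[8.1559] v=[-3.0905]
Step 22: x=[8.0002] v=[-3.1141]
Step 23: x=[7.8440] v=[-3.1233]
Step 24: x=[7.6881] v=[-3.1181]
Step 25: x=[7.5332] v=[-3.0986]
Step 26: x=[7.3800] v=[-3.0648]
Step 27: x=[7.2292] v=[-3.0169]
Step 28: x=[7.0814] v=[-2.9551]
Step 29: x=[6.9374] v=[-2.8797]
Step 30: x=[6.7979] v=[-2.7910]
Step 31: x=[6.6634] v=[-2.6895]
Step 32: x=[6.5346] v=[-2.5756]
Step 33: x=[6.4121] v=[-2.4498]
Step 34: x=[6.2965] v=[-2.3128]
Step 35: x=[6.1882] v=[-2.1651]
Step 36: x=[6.0878] v=[-2.0074]
Step 37: x=[5.9958] v=[-1.8405]
Step 38: x=[5.9125] v=[-1.6651]
Step 39: x=[5.8384] v=[-1.4820]
Step 40: x=[5.7738] v=[-1.2921]
Step 41: x=[5.7190] v=[-1.0963]
v[0] did not become non-negative within 41 steps; using fallback time=2.0500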